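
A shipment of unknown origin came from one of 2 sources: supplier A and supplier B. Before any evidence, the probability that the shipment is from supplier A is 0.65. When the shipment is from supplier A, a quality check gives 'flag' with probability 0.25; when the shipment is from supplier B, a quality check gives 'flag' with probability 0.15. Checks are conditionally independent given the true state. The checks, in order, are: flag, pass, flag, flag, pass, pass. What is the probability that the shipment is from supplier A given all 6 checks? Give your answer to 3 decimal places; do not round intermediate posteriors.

After 'flag': P(supplier A) = 0.25·0.6500 / (0.25·0.6500 + 0.15·0.3500) ≈ 0.7558
After 'pass': P(supplier A) = 0.75·0.7558 / (0.75·0.7558 + 0.85·0.2442) ≈ 0.7320
After 'flag': P(supplier A) = 0.25·0.7320 / (0.25·0.7320 + 0.15·0.2680) ≈ 0.8199
After 'flag': P(supplier A) = 0.25·0.8199 / (0.25·0.8199 + 0.15·0.1801) ≈ 0.8835
After 'pass': P(supplier A) = 0.75·0.8835 / (0.75·0.8835 + 0.85·0.1165) ≈ 0.8700
After 'pass': P(supplier A) = 0.75·0.8700 / (0.75·0.8700 + 0.85·0.1300) ≈ 0.8552

0.855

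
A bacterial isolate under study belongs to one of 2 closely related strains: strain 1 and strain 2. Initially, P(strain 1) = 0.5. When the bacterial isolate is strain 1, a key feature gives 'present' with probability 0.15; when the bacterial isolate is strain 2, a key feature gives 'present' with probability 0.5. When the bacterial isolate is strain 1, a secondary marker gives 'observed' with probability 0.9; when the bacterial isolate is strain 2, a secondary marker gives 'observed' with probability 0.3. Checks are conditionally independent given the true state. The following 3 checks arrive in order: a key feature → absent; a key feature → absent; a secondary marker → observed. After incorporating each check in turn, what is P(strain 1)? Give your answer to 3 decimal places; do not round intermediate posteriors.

After a key feature='absent': P(strain 1) = 0.85·0.5000 / (0.85·0.5000 + 0.5·0.5000) ≈ 0.6296
After a key feature='absent': P(strain 1) = 0.85·0.6296 / (0.85·0.6296 + 0.5·0.3704) ≈ 0.7429
After a secondary marker='observed': P(strain 1) = 0.9·0.7429 / (0.9·0.7429 + 0.3·0.2571) ≈ 0.8966

0.897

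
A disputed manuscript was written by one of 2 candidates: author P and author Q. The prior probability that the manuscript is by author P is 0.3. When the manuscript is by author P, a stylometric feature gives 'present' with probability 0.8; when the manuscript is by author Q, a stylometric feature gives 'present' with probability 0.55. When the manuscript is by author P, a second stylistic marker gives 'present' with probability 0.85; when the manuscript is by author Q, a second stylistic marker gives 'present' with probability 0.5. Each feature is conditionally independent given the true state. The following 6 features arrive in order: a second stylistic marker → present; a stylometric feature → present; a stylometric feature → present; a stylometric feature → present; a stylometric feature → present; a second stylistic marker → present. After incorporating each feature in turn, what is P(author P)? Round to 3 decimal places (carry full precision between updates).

0.847

After a second stylistic marker='present': P(author P) = 0.85·0.3000 / (0.85·0.3000 + 0.5·0.7000) ≈ 0.4215
After a stylometric feature='present': P(author P) = 0.8·0.4215 / (0.8·0.4215 + 0.55·0.5785) ≈ 0.5145
After a stylometric feature='present': P(author P) = 0.8·0.5145 / (0.8·0.5145 + 0.55·0.4855) ≈ 0.6065
After a stylometric feature='present': P(author P) = 0.8·0.6065 / (0.8·0.6065 + 0.55·0.3935) ≈ 0.6916
After a stylometric feature='present': P(author P) = 0.8·0.6916 / (0.8·0.6916 + 0.55·0.3084) ≈ 0.7653
After a second stylistic marker='present': P(author P) = 0.85·0.7653 / (0.85·0.7653 + 0.5·0.2347) ≈ 0.8472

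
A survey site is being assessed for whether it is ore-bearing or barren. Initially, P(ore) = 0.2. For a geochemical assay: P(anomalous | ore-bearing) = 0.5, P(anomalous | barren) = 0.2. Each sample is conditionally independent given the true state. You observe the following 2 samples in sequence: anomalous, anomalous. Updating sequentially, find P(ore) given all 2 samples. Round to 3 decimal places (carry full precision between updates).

0.610

After 'anomalous': P(ore) = 0.5·0.2000 / (0.5·0.2000 + 0.2·0.8000) ≈ 0.3846
After 'anomalous': P(ore) = 0.5·0.3846 / (0.5·0.3846 + 0.2·0.6154) ≈ 0.6098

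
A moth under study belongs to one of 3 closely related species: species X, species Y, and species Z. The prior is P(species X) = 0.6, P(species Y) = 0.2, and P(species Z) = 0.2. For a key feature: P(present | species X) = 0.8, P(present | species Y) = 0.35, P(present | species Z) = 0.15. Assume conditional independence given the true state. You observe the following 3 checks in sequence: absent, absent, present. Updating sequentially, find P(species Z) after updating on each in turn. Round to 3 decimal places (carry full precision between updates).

After 'absent': normaliser = 0.2·0.6000 + 0.65·0.2000 + 0.85·0.2000; P(species X) ≈ 0.2857, P(species Y) ≈ 0.3095, P(species Z) ≈ 0.4048
After 'absent': normaliser = 0.2·0.2857 + 0.65·0.3095 + 0.85·0.4048; P(species X) ≈ 0.0949, P(species Y) ≈ 0.3340, P(species Z) ≈ 0.5711
After 'present': normaliser = 0.8·0.0949 + 0.35·0.3340 + 0.15·0.5711; P(species X) ≈ 0.2725, P(species Y) ≈ 0.4198, P(species Z) ≈ 0.3077

0.308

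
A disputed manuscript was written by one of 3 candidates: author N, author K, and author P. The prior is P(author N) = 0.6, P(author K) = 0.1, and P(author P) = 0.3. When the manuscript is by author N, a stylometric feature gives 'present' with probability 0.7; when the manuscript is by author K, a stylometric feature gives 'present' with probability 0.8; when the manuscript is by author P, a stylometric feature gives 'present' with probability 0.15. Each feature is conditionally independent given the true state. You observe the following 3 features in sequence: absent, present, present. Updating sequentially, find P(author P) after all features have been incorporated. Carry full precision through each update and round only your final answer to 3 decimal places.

After 'absent': normaliser = 0.3·0.6000 + 0.2·0.1000 + 0.85·0.3000; P(author N) ≈ 0.3956, P(author K) ≈ 0.0440, P(author P) ≈ 0.5604
After 'present': normaliser = 0.7·0.3956 + 0.8·0.0440 + 0.15·0.5604; P(author N) ≈ 0.6990, P(author K) ≈ 0.0888, P(author P) ≈ 0.2122
After 'present': normaliser = 0.7·0.6990 + 0.8·0.0888 + 0.15·0.2122; P(author N) ≈ 0.8263, P(author K) ≈ 0.1199, P(author P) ≈ 0.0538

0.054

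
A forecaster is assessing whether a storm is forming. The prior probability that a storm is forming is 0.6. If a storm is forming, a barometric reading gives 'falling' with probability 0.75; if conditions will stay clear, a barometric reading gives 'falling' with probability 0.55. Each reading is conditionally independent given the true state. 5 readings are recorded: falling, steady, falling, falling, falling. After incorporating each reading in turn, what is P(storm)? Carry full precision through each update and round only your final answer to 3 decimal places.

After 'falling': P(storm) = 0.75·0.6000 / (0.75·0.6000 + 0.55·0.4000) ≈ 0.6716
After 'steady': P(storm) = 0.25·0.6716 / (0.25·0.6716 + 0.45·0.3284) ≈ 0.5319
After 'falling': P(storm) = 0.75·0.5319 / (0.75·0.5319 + 0.55·0.4681) ≈ 0.6078
After 'falling': P(storm) = 0.75·0.6078 / (0.75·0.6078 + 0.55·0.3922) ≈ 0.6788
After 'falling': P(storm) = 0.75·0.6788 / (0.75·0.6788 + 0.55·0.3212) ≈ 0.7424

0.742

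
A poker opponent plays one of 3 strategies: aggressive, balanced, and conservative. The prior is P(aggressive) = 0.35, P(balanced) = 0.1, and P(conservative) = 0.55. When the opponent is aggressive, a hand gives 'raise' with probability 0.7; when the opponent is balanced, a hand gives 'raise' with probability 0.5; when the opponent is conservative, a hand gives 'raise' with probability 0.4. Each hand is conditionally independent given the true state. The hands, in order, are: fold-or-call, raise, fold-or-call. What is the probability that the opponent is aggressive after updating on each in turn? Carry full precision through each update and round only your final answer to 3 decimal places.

Apply Bayes' rule sequentially, carrying P(aggressive) forward.
After 'fold-or-call': normaliser = 0.3·0.3500 + 0.5·0.1000 + 0.6·0.5500; P(aggressive) ≈ 0.2165, P(balanced) ≈ 0.1031, P(conservative) ≈ 0.6804
After 'raise': normaliser = 0.7·0.2165 + 0.5·0.1031 + 0.4·0.6804; P(aggressive) ≈ 0.3189, P(balanced) ≈ 0.1085, P(conservative) ≈ 0.5727
After 'fold-or-call': normaliser = 0.3·0.3189 + 0.5·0.1085 + 0.6·0.5727; P(aggressive) ≈ 0.1938, P(balanced) ≈ 0.1099, P(conservative) ≈ 0.6963

0.194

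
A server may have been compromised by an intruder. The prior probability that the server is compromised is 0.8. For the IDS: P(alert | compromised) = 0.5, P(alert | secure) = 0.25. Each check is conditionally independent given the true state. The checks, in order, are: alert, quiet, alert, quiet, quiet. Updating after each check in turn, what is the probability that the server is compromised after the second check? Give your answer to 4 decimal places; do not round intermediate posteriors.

0.8421

Apply Bayes' rule sequentially, carrying P(compromised) forward.
After 'alert': P(compromised) = 0.5·0.8000 / (0.5·0.8000 + 0.25·0.2000) ≈ 0.8889
After 'quiet': P(compromised) = 0.5·0.8889 / (0.5·0.8889 + 0.75·0.1111) ≈ 0.8421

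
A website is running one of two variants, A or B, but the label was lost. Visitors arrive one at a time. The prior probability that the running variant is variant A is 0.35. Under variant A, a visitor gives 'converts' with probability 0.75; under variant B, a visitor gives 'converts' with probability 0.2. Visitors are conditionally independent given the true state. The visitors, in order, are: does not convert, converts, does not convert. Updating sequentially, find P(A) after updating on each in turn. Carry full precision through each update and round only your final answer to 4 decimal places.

Each posterior becomes the prior for the next update.
After 'does not convert': P(A) = 0.25·0.3500 / (0.25·0.3500 + 0.8·0.6500) ≈ 0.1440
After 'converts': P(A) = 0.75·0.1440 / (0.75·0.1440 + 0.2·0.8560) ≈ 0.3869
After 'does not convert': P(A) = 0.25·0.3869 / (0.25·0.3869 + 0.8·0.6131) ≈ 0.1647

0.1647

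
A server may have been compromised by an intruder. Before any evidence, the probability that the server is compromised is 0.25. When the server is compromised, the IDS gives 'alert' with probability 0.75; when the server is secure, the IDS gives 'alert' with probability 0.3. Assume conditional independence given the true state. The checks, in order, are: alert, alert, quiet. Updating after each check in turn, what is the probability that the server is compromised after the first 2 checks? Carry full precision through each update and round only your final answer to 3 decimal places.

Apply Bayes' rule sequentially, carrying P(compromised) forward.
After 'alert': P(compromised) = 0.75·0.2500 / (0.75·0.2500 + 0.3·0.7500) ≈ 0.4545
After 'alert': P(compromised) = 0.75·0.4545 / (0.75·0.4545 + 0.3·0.5455) ≈ 0.6757

0.676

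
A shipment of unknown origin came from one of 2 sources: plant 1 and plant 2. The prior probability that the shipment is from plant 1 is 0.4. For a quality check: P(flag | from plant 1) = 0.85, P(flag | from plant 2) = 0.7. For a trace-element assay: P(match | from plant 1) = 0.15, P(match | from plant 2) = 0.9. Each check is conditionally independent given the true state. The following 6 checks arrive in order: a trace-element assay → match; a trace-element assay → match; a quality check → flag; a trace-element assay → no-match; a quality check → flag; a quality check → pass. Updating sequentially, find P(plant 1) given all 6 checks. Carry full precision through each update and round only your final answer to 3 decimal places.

After a trace-element assay='match': P(plant 1) = 0.15·0.4000 / (0.15·0.4000 + 0.9·0.6000) ≈ 0.1000
After a trace-element assay='match': P(plant 1) = 0.15·0.1000 / (0.15·0.1000 + 0.9·0.9000) ≈ 0.0182
After a quality check='flag': P(plant 1) = 0.85·0.0182 / (0.85·0.0182 + 0.7·0.9818) ≈ 0.0220
After a trace-element assay='no-match': P(plant 1) = 0.85·0.0220 / (0.85·0.0220 + 0.1·0.9780) ≈ 0.1605
After a quality check='flag': P(plant 1) = 0.85·0.1605 / (0.85·0.1605 + 0.7·0.8395) ≈ 0.1884
After a quality check='pass': P(plant 1) = 0.15·0.1884 / (0.15·0.1884 + 0.3·0.8116) ≈ 0.1040

0.104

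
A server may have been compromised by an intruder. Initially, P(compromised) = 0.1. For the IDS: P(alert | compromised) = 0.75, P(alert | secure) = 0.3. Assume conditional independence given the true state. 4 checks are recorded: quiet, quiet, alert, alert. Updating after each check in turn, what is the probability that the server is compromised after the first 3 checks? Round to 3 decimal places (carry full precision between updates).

Each posterior becomes the prior for the next update.
After 'quiet': P(compromised) = 0.25·0.1000 / (0.25·0.1000 + 0.7·0.9000) ≈ 0.0382
After 'quiet': P(compromised) = 0.25·0.0382 / (0.25·0.0382 + 0.7·0.9618) ≈ 0.0140
After 'alert': P(compromised) = 0.75·0.0140 / (0.75·0.0140 + 0.3·0.9860) ≈ 0.0342

0.034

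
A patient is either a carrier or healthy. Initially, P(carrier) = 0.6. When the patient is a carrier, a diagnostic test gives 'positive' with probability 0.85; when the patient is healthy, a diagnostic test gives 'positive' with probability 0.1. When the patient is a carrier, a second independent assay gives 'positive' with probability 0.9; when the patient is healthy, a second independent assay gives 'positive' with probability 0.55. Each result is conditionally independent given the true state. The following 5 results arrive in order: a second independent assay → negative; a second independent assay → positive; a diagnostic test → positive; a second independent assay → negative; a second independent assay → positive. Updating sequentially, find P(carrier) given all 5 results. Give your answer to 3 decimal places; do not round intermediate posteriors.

After a second independent assay='negative': P(carrier) = 0.1·0.6000 / (0.1·0.6000 + 0.45·0.4000) ≈ 0.2500
After a second independent assay='positive': P(carrier) = 0.9·0.2500 / (0.9·0.2500 + 0.55·0.7500) ≈ 0.3529
After a diagnostic test='positive': P(carrier) = 0.85·0.3529 / (0.85·0.3529 + 0.1·0.6471) ≈ 0.8226
After a second independent assay='negative': P(carrier) = 0.1·0.8226 / (0.1·0.8226 + 0.45·0.1774) ≈ 0.5075
After a second independent assay='positive': P(carrier) = 0.9·0.5075 / (0.9·0.5075 + 0.55·0.4925) ≈ 0.6277

0.628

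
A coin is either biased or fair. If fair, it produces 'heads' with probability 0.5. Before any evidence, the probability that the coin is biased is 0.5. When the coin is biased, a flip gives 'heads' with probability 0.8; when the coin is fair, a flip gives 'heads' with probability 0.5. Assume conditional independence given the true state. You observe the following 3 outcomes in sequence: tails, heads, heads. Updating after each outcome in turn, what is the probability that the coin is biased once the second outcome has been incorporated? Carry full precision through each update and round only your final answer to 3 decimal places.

0.390

Apply Bayes' rule sequentially, carrying P(biased) forward.
After 'tails': P(biased) = 0.2·0.5000 / (0.2·0.5000 + 0.5·0.5000) ≈ 0.2857
After 'heads': P(biased) = 0.8·0.2857 / (0.8·0.2857 + 0.5·0.7143) ≈ 0.3902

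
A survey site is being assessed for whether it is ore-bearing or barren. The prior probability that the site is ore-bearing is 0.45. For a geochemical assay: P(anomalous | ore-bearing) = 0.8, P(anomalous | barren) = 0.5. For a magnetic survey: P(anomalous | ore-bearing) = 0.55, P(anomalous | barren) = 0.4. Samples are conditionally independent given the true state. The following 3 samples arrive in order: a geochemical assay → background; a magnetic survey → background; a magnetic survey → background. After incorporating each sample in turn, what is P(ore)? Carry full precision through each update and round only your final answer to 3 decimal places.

Apply Bayes' rule sequentially, carrying P(ore) forward.
After a geochemical assay='background': P(ore) = 0.2·0.4500 / (0.2·0.4500 + 0.5·0.5500) ≈ 0.2466
After a magnetic survey='background': P(ore) = 0.45·0.2466 / (0.45·0.2466 + 0.6·0.7534) ≈ 0.1971
After a magnetic survey='background': P(ore) = 0.45·0.1971 / (0.45·0.1971 + 0.6·0.8029) ≈ 0.1555

0.155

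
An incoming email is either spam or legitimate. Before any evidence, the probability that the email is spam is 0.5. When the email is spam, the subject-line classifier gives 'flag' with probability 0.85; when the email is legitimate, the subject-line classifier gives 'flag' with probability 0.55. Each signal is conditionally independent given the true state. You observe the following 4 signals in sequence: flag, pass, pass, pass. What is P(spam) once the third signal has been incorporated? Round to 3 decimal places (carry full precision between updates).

0.147

Apply Bayes' rule sequentially, carrying P(spam) forward.
After 'flag': P(spam) = 0.85·0.5000 / (0.85·0.5000 + 0.55·0.5000) ≈ 0.6071
After 'pass': P(spam) = 0.15·0.6071 / (0.15·0.6071 + 0.45·0.3929) ≈ 0.3400
After 'pass': P(spam) = 0.15·0.3400 / (0.15·0.3400 + 0.45·0.6600) ≈ 0.1466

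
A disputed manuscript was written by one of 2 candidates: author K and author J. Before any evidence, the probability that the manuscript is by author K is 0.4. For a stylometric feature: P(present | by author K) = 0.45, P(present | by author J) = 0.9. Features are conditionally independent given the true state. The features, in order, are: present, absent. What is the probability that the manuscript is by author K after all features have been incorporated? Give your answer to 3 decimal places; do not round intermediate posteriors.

After 'present': P(author K) = 0.45·0.4000 / (0.45·0.4000 + 0.9·0.6000) ≈ 0.2500
After 'absent': P(author K) = 0.55·0.2500 / (0.55·0.2500 + 0.1·0.7500) ≈ 0.6471

0.647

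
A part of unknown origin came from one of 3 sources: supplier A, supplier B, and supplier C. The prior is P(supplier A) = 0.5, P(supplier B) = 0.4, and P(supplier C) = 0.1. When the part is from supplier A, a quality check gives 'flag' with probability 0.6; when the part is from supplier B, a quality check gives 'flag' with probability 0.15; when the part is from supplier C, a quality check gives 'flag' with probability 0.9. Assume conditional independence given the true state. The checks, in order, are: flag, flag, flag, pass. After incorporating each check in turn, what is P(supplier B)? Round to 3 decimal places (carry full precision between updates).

0.022

Each posterior becomes the prior for the next update.
After 'flag': normaliser = 0.6·0.5000 + 0.15·0.4000 + 0.9·0.1000; P(supplier A) ≈ 0.6667, P(supplier B) ≈ 0.1333, P(supplier C) ≈ 0.2000
After 'flag': normaliser = 0.6·0.6667 + 0.15·0.1333 + 0.9·0.2000; P(supplier A) ≈ 0.6667, P(supplier B) ≈ 0.0333, P(supplier C) ≈ 0.3000
After 'flag': normaliser = 0.6·0.6667 + 0.15·0.0333 + 0.9·0.3000; P(supplier A) ≈ 0.5926, P(supplier B) ≈ 0.0074, P(supplier C) ≈ 0.4000
After 'pass': normaliser = 0.4·0.5926 + 0.85·0.0074 + 0.1·0.4000; P(supplier A) ≈ 0.8366, P(supplier B) ≈ 0.0222, P(supplier C) ≈ 0.1412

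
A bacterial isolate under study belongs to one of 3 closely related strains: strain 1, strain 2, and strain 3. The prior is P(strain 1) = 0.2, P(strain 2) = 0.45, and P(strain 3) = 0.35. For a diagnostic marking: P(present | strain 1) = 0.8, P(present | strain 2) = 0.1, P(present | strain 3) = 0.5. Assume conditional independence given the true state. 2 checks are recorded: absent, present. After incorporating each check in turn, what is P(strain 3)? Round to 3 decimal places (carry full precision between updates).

After 'absent': normaliser = 0.2·0.2000 + 0.9·0.4500 + 0.5·0.3500; P(strain 1) ≈ 0.0645, P(strain 2) ≈ 0.6532, P(strain 3) ≈ 0.2823
After 'present': normaliser = 0.8·0.0645 + 0.1·0.6532 + 0.5·0.2823; P(strain 1) ≈ 0.2000, P(strain 2) ≈ 0.2531, P(strain 3) ≈ 0.5469

0.547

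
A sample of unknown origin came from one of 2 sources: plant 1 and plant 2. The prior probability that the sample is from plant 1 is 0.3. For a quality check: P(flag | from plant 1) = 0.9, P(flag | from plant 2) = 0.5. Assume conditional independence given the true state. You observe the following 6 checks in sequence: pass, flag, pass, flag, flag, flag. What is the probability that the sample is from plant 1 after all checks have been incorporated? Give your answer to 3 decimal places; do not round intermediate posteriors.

0.153

After 'pass': P(plant 1) = 0.1·0.3000 / (0.1·0.3000 + 0.5·0.7000) ≈ 0.0789
After 'flag': P(plant 1) = 0.9·0.0789 / (0.9·0.0789 + 0.5·0.9211) ≈ 0.1337
After 'pass': P(plant 1) = 0.1·0.1337 / (0.1·0.1337 + 0.5·0.8663) ≈ 0.0299
After 'flag': P(plant 1) = 0.9·0.0299 / (0.9·0.0299 + 0.5·0.9701) ≈ 0.0526
After 'flag': P(plant 1) = 0.9·0.0526 / (0.9·0.0526 + 0.5·0.9474) ≈ 0.0909
After 'flag': P(plant 1) = 0.9·0.0909 / (0.9·0.0909 + 0.5·0.9091) ≈ 0.1525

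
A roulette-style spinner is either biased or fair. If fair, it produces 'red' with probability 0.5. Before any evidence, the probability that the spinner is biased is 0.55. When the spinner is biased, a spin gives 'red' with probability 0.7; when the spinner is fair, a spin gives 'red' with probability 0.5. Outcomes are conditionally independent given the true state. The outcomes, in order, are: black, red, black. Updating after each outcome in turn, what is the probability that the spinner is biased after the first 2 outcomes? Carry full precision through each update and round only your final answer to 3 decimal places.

0.507

Apply Bayes' rule sequentially, carrying P(biased) forward.
After 'black': P(biased) = 0.3·0.5500 / (0.3·0.5500 + 0.5·0.4500) ≈ 0.4231
After 'red': P(biased) = 0.7·0.4231 / (0.7·0.4231 + 0.5·0.5769) ≈ 0.5066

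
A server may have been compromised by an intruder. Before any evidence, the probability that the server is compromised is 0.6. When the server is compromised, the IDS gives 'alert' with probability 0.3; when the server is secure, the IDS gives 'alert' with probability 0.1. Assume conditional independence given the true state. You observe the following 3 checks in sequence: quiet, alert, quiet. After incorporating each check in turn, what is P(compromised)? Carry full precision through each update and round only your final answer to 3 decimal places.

After 'quiet': P(compromised) = 0.7·0.6000 / (0.7·0.6000 + 0.9·0.4000) ≈ 0.5385
After 'alert': P(compromised) = 0.3·0.5385 / (0.3·0.5385 + 0.1·0.4615) ≈ 0.7778
After 'quiet': P(compromised) = 0.7·0.7778 / (0.7·0.7778 + 0.9·0.2222) ≈ 0.7313

0.731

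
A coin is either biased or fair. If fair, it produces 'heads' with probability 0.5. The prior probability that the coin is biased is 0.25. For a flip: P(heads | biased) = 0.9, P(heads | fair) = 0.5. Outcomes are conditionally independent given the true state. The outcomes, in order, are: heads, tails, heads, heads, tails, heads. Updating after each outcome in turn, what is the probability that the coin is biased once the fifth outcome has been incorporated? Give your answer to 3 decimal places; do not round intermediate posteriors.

Each posterior becomes the prior for the next update.
After 'heads': P(biased) = 0.9·0.2500 / (0.9·0.2500 + 0.5·0.7500) ≈ 0.3750
After 'tails': P(biased) = 0.1·0.3750 / (0.1·0.3750 + 0.5·0.6250) ≈ 0.1071
After 'heads': P(biased) = 0.9·0.1071 / (0.9·0.1071 + 0.5·0.8929) ≈ 0.1776
After 'heads': P(biased) = 0.9·0.1776 / (0.9·0.1776 + 0.5·0.8224) ≈ 0.2800
After 'tails': P(biased) = 0.1·0.2800 / (0.1·0.2800 + 0.5·0.7200) ≈ 0.0721

0.072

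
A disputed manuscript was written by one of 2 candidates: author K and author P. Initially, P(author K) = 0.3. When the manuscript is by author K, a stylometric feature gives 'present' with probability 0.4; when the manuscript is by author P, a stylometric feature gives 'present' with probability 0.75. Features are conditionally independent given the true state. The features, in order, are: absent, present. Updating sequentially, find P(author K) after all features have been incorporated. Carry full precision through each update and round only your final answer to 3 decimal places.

0.354

After 'absent': P(author K) = 0.6·0.3000 / (0.6·0.3000 + 0.25·0.7000) ≈ 0.5070
After 'present': P(author K) = 0.4·0.5070 / (0.4·0.5070 + 0.75·0.4930) ≈ 0.3542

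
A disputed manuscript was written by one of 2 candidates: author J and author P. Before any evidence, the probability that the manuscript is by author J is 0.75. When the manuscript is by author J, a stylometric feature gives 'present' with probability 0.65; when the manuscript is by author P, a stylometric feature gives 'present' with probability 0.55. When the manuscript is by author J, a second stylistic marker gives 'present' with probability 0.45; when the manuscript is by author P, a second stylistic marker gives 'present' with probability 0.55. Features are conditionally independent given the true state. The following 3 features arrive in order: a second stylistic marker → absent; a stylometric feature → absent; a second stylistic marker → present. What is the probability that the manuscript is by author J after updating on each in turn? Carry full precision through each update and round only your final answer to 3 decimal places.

0.700

After a second stylistic marker='absent': P(author J) = 0.55·0.7500 / (0.55·0.7500 + 0.45·0.2500) ≈ 0.7857
After a stylometric feature='absent': P(author J) = 0.35·0.7857 / (0.35·0.7857 + 0.45·0.2143) ≈ 0.7404
After a second stylistic marker='present': P(author J) = 0.45·0.7404 / (0.45·0.7404 + 0.55·0.2596) ≈ 0.7000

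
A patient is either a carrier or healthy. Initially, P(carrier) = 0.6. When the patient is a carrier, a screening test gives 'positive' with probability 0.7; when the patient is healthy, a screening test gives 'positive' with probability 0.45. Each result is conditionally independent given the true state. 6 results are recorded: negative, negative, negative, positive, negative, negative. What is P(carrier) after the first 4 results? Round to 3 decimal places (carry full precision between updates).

Apply Bayes' rule sequentially, carrying P(carrier) forward.
After 'negative': P(carrier) = 0.3·0.6000 / (0.3·0.6000 + 0.55·0.4000) ≈ 0.4500
After 'negative': P(carrier) = 0.3·0.4500 / (0.3·0.4500 + 0.55·0.5500) ≈ 0.3086
After 'negative': P(carrier) = 0.3·0.3086 / (0.3·0.3086 + 0.55·0.6914) ≈ 0.1958
After 'positive': P(carrier) = 0.7·0.1958 / (0.7·0.1958 + 0.45·0.8042) ≈ 0.2747

0.275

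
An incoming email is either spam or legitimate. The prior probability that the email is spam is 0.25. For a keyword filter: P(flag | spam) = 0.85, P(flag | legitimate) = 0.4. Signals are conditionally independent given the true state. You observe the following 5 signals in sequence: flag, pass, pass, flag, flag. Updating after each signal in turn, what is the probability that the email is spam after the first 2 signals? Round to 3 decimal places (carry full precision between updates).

After 'flag': P(spam) = 0.85·0.2500 / (0.85·0.2500 + 0.4·0.7500) ≈ 0.4146
After 'pass': P(spam) = 0.15·0.4146 / (0.15·0.4146 + 0.6·0.5854) ≈ 0.1504

0.150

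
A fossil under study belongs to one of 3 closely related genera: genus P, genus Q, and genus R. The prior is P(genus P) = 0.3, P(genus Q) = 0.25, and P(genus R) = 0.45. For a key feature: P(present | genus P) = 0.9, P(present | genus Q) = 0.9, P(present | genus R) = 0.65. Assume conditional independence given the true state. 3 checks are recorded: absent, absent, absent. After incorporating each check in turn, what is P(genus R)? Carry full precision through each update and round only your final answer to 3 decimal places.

0.972

After 'absent': normaliser = 0.1·0.3000 + 0.1·0.2500 + 0.35·0.4500; P(genus P) ≈ 0.1412, P(genus Q) ≈ 0.1176, P(genus R) ≈ 0.7412
After 'absent': normaliser = 0.1·0.1412 + 0.1·0.1176 + 0.35·0.7412; P(genus P) ≈ 0.0495, P(genus Q) ≈ 0.0412, P(genus R) ≈ 0.9093
After 'absent': normaliser = 0.1·0.0495 + 0.1·0.0412 + 0.35·0.9093; P(genus P) ≈ 0.0151, P(genus Q) ≈ 0.0126, P(genus R) ≈ 0.9723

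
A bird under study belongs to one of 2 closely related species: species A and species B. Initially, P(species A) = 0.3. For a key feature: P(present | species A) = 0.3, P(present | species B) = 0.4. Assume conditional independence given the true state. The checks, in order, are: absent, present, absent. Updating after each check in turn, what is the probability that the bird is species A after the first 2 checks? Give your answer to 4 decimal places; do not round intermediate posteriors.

Apply Bayes' rule sequentially, carrying P(species A) forward.
After 'absent': P(species A) = 0.7·0.3000 / (0.7·0.3000 + 0.6·0.7000) ≈ 0.3333
After 'present': P(species A) = 0.3·0.3333 / (0.3·0.3333 + 0.4·0.6667) ≈ 0.2727

0.2727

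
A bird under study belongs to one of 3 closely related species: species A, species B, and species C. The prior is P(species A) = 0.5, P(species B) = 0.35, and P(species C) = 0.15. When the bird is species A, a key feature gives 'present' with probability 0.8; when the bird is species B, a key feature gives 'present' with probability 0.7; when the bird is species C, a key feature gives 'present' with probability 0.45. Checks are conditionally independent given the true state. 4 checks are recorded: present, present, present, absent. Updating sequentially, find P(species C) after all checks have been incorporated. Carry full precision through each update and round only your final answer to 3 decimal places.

0.079

After 'present': normaliser = 0.8·0.5000 + 0.7·0.3500 + 0.45·0.1500; P(species A) ≈ 0.5614, P(species B) ≈ 0.3439, P(species C) ≈ 0.0947
After 'present': normaliser = 0.8·0.5614 + 0.7·0.3439 + 0.45·0.0947; P(species A) ≈ 0.6132, P(species B) ≈ 0.3286, P(species C) ≈ 0.0582
After 'present': normaliser = 0.8·0.6132 + 0.7·0.3286 + 0.45·0.0582; P(species A) ≈ 0.6569, P(species B) ≈ 0.3080, P(species C) ≈ 0.0351
After 'absent': normaliser = 0.2·0.6569 + 0.3·0.3080 + 0.55·0.0351; P(species A) ≈ 0.5405, P(species B) ≈ 0.3802, P(species C) ≈ 0.0794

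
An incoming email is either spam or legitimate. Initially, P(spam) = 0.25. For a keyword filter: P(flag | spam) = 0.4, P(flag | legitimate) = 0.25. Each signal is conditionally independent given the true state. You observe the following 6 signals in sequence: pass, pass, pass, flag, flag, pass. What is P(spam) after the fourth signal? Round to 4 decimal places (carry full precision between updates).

After 'pass': P(spam) = 0.6·0.2500 / (0.6·0.2500 + 0.75·0.7500) ≈ 0.2105
After 'pass': P(spam) = 0.6·0.2105 / (0.6·0.2105 + 0.75·0.7895) ≈ 0.1758
After 'pass': P(spam) = 0.6·0.1758 / (0.6·0.1758 + 0.75·0.8242) ≈ 0.1458
After 'flag': P(spam) = 0.4·0.1458 / (0.4·0.1458 + 0.25·0.8542) ≈ 0.2145

0.2145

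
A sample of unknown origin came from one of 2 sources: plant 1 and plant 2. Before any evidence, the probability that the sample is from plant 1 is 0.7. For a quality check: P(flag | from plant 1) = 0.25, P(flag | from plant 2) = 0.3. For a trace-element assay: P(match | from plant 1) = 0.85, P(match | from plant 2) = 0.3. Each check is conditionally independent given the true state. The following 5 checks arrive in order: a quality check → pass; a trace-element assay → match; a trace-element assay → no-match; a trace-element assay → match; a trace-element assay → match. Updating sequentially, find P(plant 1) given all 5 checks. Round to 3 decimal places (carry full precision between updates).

0.924

After a quality check='pass': P(plant 1) = 0.75·0.7000 / (0.75·0.7000 + 0.7·0.3000) ≈ 0.7143
After a trace-element assay='match': P(plant 1) = 0.85·0.7143 / (0.85·0.7143 + 0.3·0.2857) ≈ 0.8763
After a trace-element assay='no-match': P(plant 1) = 0.15·0.8763 / (0.15·0.8763 + 0.7·0.1237) ≈ 0.6028
After a trace-element assay='match': P(plant 1) = 0.85·0.6028 / (0.85·0.6028 + 0.3·0.3972) ≈ 0.8113
After a trace-element assay='match': P(plant 1) = 0.85·0.8113 / (0.85·0.8113 + 0.3·0.1887) ≈ 0.9242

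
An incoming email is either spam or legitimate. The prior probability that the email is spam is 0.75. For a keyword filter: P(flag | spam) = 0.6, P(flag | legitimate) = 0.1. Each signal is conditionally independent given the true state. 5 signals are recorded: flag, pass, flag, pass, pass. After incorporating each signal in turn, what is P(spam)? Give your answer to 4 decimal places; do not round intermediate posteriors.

After 'flag': P(spam) = 0.6·0.7500 / (0.6·0.7500 + 0.1·0.2500) ≈ 0.9474
After 'pass': P(spam) = 0.4·0.9474 / (0.4·0.9474 + 0.9·0.0526) ≈ 0.8889
After 'flag': P(spam) = 0.6·0.8889 / (0.6·0.8889 + 0.1·0.1111) ≈ 0.9796
After 'pass': P(spam) = 0.4·0.9796 / (0.4·0.9796 + 0.9·0.0204) ≈ 0.9552
After 'pass': P(spam) = 0.4·0.9552 / (0.4·0.9552 + 0.9·0.0448) ≈ 0.9046

0.9046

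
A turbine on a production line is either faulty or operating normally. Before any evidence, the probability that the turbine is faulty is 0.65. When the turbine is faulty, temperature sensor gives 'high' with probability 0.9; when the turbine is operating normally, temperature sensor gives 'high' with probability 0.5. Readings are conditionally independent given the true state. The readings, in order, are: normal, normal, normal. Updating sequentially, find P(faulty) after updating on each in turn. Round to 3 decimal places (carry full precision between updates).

0.015

After 'normal': P(faulty) = 0.1·0.6500 / (0.1·0.6500 + 0.5·0.3500) ≈ 0.2708
After 'normal': P(faulty) = 0.1·0.2708 / (0.1·0.2708 + 0.5·0.7292) ≈ 0.0691
After 'normal': P(faulty) = 0.1·0.0691 / (0.1·0.0691 + 0.5·0.9309) ≈ 0.0146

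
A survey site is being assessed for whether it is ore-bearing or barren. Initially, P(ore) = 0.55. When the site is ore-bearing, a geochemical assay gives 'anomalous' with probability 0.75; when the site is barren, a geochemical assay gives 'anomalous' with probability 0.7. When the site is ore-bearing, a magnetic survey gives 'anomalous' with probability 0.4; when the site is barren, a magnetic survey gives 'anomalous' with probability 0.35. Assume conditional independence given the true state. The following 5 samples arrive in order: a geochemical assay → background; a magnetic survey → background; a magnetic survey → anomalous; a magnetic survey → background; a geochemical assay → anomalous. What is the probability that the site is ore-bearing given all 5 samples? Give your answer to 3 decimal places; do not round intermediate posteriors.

0.515

After a geochemical assay='background': P(ore) = 0.25·0.5500 / (0.25·0.5500 + 0.3·0.4500) ≈ 0.5046
After a magnetic survey='background': P(ore) = 0.6·0.5046 / (0.6·0.5046 + 0.65·0.4954) ≈ 0.4846
After a magnetic survey='anomalous': P(ore) = 0.4·0.4846 / (0.4·0.4846 + 0.35·0.5154) ≈ 0.5180
After a magnetic survey='background': P(ore) = 0.6·0.5180 / (0.6·0.5180 + 0.65·0.4820) ≈ 0.4979
After a geochemical assay='anomalous': P(ore) = 0.75·0.4979 / (0.75·0.4979 + 0.7·0.5021) ≈ 0.5152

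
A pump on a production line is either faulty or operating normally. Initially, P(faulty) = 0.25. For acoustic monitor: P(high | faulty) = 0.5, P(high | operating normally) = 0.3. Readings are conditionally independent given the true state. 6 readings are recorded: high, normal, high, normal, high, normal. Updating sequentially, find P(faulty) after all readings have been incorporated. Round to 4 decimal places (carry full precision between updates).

0.3600

After 'high': P(faulty) = 0.5·0.2500 / (0.5·0.2500 + 0.3·0.7500) ≈ 0.3571
After 'normal': P(faulty) = 0.5·0.3571 / (0.5·0.3571 + 0.7·0.6429) ≈ 0.2841
After 'high': P(faulty) = 0.5·0.2841 / (0.5·0.2841 + 0.3·0.7159) ≈ 0.3981
After 'normal': P(faulty) = 0.5·0.3981 / (0.5·0.3981 + 0.7·0.6019) ≈ 0.3208
After 'high': P(faulty) = 0.5·0.3208 / (0.5·0.3208 + 0.3·0.6792) ≈ 0.4405
After 'normal': P(faulty) = 0.5·0.4405 / (0.5·0.4405 + 0.7·0.5595) ≈ 0.3600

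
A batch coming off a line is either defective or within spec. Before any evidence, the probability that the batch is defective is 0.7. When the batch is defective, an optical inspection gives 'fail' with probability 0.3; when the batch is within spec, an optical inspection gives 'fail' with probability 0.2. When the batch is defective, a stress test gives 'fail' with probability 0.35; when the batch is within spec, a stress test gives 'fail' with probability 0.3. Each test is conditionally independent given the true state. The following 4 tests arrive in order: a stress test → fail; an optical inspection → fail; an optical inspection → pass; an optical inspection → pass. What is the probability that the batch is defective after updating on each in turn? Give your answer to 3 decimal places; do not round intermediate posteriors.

0.758

Apply Bayes' rule sequentially, carrying P(defective) forward.
After a stress test='fail': P(defective) = 0.35·0.7000 / (0.35·0.7000 + 0.3·0.3000) ≈ 0.7313
After an optical inspection='fail': P(defective) = 0.3·0.7313 / (0.3·0.7313 + 0.2·0.2687) ≈ 0.8033
After an optical inspection='pass': P(defective) = 0.7·0.8033 / (0.7·0.8033 + 0.8·0.1967) ≈ 0.7813
After an optical inspection='pass': P(defective) = 0.7·0.7813 / (0.7·0.7813 + 0.8·0.2187) ≈ 0.7577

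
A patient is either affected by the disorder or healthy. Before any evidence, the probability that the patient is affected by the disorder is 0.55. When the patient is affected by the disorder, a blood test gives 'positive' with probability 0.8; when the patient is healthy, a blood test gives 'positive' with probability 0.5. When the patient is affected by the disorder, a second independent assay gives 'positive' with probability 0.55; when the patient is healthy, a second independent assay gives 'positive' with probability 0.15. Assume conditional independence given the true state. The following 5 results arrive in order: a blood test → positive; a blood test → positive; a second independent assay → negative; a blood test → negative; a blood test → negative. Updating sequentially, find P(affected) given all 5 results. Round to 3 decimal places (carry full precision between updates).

After a blood test='positive': P(affected) = 0.8·0.5500 / (0.8·0.5500 + 0.5·0.4500) ≈ 0.6617
After a blood test='positive': P(affected) = 0.8·0.6617 / (0.8·0.6617 + 0.5·0.3383) ≈ 0.7578
After a second independent assay='negative': P(affected) = 0.45·0.7578 / (0.45·0.7578 + 0.85·0.2422) ≈ 0.6236
After a blood test='negative': P(affected) = 0.2·0.6236 / (0.2·0.6236 + 0.5·0.3764) ≈ 0.3985
After a blood test='negative': P(affected) = 0.2·0.3985 / (0.2·0.3985 + 0.5·0.6015) ≈ 0.2095

0.210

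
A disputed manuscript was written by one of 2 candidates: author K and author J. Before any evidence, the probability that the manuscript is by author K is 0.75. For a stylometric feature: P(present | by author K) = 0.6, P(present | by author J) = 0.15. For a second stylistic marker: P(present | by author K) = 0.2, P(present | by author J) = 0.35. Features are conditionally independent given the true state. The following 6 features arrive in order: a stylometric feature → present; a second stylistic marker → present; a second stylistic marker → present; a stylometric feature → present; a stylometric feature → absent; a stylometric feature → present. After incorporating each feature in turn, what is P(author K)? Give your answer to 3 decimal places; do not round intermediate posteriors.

Apply Bayes' rule sequentially, carrying P(author K) forward.
After a stylometric feature='present': P(author K) = 0.6·0.7500 / (0.6·0.7500 + 0.15·0.2500) ≈ 0.9231
After a second stylistic marker='present': P(author K) = 0.2·0.9231 / (0.2·0.9231 + 0.35·0.0769) ≈ 0.8727
After a second stylistic marker='present': P(author K) = 0.2·0.8727 / (0.2·0.8727 + 0.35·0.1273) ≈ 0.7967
After a stylometric feature='present': P(author K) = 0.6·0.7967 / (0.6·0.7967 + 0.15·0.2033) ≈ 0.9400
After a stylometric feature='absent': P(author K) = 0.4·0.9400 / (0.4·0.9400 + 0.85·0.0600) ≈ 0.8806
After a stylometric feature='present': P(author K) = 0.6·0.8806 / (0.6·0.8806 + 0.15·0.1194) ≈ 0.9672

0.967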